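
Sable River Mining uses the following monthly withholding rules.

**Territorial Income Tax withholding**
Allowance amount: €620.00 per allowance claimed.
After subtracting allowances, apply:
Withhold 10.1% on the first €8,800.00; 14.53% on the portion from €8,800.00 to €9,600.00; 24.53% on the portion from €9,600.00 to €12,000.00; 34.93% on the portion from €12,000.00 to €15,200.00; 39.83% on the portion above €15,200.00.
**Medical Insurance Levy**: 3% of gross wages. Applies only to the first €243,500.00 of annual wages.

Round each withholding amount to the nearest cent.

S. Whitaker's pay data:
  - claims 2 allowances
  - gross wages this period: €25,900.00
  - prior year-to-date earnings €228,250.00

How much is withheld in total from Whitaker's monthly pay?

€6,936.94

Territorial Income Tax: taxable = €25,900.00 − 2×€620.00 = €24,660.00
  €2,711.52 + 39.83% × (€24,660.00 − €15,200.00) = €2,711.52 + 39.83% × €9,460.00 = €6,479.44
Medical Insurance Levy: cap €243,500.00 − YTD €228,250.00 = €15,250.00 subject; 3% × €15,250.00 = €457.50
Total: €6,479.44 + €457.50 = €6,936.94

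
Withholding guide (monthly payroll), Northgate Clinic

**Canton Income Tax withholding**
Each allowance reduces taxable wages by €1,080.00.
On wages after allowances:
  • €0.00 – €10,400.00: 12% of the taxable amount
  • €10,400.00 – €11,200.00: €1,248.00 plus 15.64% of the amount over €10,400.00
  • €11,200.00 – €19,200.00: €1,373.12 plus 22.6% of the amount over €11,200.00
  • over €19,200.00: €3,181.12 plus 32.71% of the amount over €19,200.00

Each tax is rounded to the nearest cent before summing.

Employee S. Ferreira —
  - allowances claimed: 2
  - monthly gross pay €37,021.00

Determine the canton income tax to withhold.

Canton Income Tax: taxable = €37,021.00 − 2×€1,080.00 = €34,861.00
  €3,181.12 + 32.71% × (€34,861.00 − €19,200.00) = €3,181.12 + 32.71% × €15,661.00 = €8,303.83

€8,303.83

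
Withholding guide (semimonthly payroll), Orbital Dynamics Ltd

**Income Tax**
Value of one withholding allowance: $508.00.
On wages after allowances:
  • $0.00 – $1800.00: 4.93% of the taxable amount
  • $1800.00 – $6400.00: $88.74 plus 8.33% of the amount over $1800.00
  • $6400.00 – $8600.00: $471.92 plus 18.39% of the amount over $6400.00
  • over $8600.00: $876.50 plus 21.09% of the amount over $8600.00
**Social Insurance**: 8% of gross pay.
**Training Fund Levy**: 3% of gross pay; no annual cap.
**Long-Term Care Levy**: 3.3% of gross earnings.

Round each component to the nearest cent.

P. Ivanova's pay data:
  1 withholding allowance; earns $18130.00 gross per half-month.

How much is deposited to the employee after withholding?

Income Tax: taxable = $18130.00 − 1×$508.00 = $17622.00
  $876.50 + 21.09% × ($17622.00 − $8600.00) = $876.50 + 21.09% × $9022.00 = $2779.24
Social Insurance: 8% × $18130.00 = $1450.40
Training Fund Levy: 3% × $18130.00 = $543.90
Long-Term Care Levy: 3.3% × $18130.00 = $598.29
Total withheld: $2779.24 + $1450.40 + $543.90 + $598.29 = $5371.83
Net pay: $18130.00 − $5371.83 = $12758.17

$12758.17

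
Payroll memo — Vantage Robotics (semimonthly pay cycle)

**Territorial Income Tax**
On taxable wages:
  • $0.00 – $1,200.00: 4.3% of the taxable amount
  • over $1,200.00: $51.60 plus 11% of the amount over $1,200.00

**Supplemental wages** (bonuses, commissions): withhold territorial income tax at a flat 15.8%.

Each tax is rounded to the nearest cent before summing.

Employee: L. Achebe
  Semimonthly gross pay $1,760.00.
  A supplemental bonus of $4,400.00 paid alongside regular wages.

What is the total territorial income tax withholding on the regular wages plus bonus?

Territorial Income Tax: taxable = $1,760.00
  $51.60 + 11% × ($1,760.00 − $1,200.00) = $51.60 + 11% × $560.00 = $113.20
Supplemental (15.8% flat on bonus): 15.8% × $4,400.00 = $695.20
Total territorial income tax: $113.20 + $695.20 = $808.40

$808.40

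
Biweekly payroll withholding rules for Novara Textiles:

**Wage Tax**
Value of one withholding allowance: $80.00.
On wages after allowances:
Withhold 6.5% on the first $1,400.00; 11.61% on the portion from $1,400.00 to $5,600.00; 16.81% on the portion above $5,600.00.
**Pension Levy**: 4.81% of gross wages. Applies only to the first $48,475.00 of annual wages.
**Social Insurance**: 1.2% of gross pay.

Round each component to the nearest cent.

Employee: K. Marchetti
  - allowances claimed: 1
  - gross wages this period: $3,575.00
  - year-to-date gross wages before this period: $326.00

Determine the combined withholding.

$549.09

Wage Tax: taxable = $3,575.00 − 1×$80.00 = $3,495.00
  $91.00 + 11.61% × ($3,495.00 − $1,400.00) = $91.00 + 11.61% × $2,095.00 = $334.23
Pension Levy: 4.81% × $3,575.00 = $171.96
Social Insurance: 1.2% × $3,575.00 = $42.90
Total: $334.23 + $171.96 + $42.90 = $549.09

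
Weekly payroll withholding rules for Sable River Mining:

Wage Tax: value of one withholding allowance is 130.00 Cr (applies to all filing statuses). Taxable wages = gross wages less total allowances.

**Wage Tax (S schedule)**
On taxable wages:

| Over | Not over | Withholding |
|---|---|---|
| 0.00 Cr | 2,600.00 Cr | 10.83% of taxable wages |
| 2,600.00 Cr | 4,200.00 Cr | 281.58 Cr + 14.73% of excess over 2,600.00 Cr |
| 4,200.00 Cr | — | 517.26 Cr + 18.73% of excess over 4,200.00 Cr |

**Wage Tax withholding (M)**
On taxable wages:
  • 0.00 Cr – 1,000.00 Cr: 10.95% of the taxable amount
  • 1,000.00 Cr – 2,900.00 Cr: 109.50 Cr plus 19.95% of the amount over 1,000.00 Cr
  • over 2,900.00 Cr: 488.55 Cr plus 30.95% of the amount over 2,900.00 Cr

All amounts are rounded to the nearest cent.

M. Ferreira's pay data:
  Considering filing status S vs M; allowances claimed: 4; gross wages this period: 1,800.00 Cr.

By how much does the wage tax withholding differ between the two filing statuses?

Wage Tax (S): taxable = 1,800.00 Cr − 4×130.00 Cr = 1,280.00 Cr
  10.83% × 1,280.00 Cr = 138.62 Cr
Wage Tax (M): taxable = 1,800.00 Cr − 4×130.00 Cr = 1,280.00 Cr
  109.50 Cr + 19.95% × (1,280.00 Cr − 1,000.00 Cr) = 109.50 Cr + 19.95% × 280.00 Cr = 165.36 Cr
Difference: |138.62 Cr − 165.36 Cr| = 26.74 Cr (higher under M)

26.74 Cr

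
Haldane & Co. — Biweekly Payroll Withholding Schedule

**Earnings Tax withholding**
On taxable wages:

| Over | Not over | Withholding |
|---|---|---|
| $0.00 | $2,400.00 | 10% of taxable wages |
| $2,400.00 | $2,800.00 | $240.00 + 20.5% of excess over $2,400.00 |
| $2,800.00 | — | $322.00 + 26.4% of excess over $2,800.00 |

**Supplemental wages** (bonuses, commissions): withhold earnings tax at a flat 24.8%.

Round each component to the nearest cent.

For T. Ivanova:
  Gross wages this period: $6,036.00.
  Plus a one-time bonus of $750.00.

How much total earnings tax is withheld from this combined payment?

Earnings Tax: taxable = $6,036.00
  $322.00 + 26.4% × ($6,036.00 − $2,800.00) = $322.00 + 26.4% × $3,236.00 = $1,176.30
Supplemental (24.8% flat on bonus): 24.8% × $750.00 = $186.00
Total earnings tax: $1,176.30 + $186.00 = $1,362.30

$1,362.30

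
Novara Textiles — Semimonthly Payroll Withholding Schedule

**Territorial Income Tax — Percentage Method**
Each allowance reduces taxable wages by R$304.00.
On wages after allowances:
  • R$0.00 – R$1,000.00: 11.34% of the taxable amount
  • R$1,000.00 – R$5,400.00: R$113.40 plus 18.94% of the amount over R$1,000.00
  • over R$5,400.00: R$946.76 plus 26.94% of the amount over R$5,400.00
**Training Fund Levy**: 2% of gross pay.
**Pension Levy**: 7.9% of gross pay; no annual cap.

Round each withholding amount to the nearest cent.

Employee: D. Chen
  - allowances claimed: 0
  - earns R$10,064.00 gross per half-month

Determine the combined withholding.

R$3,199.58

Territorial Income Tax: taxable = R$10,064.00
  R$946.76 + 26.94% × (R$10,064.00 − R$5,400.00) = R$946.76 + 26.94% × R$4,664.00 = R$2,203.24
Training Fund Levy: 2% × R$10,064.00 = R$201.28
Pension Levy: 7.9% × R$10,064.00 = R$795.06
Total: R$2,203.24 + R$201.28 + R$795.06 = R$3,199.58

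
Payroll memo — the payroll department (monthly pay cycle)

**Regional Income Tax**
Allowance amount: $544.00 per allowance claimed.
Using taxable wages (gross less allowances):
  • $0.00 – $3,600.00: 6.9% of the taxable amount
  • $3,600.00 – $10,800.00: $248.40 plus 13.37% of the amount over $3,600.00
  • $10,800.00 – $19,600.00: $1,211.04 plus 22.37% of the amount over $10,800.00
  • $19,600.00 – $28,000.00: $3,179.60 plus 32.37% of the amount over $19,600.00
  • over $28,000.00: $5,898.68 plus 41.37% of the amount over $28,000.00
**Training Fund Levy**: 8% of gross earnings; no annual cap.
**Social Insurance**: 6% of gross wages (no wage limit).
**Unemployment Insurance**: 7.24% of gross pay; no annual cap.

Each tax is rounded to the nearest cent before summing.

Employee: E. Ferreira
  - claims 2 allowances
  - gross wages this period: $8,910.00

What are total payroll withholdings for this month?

$2,705.36

Regional Income Tax: taxable = $8,910.00 − 2×$544.00 = $7,822.00
  $248.40 + 13.37% × ($7,822.00 − $3,600.00) = $248.40 + 13.37% × $4,222.00 = $812.88
Training Fund Levy: 8% × $8,910.00 = $712.80
Social Insurance: 6% × $8,910.00 = $534.60
Unemployment Insurance: 7.24% × $8,910.00 = $645.08
Total: $812.88 + $712.80 + $534.60 + $645.08 = $2,705.36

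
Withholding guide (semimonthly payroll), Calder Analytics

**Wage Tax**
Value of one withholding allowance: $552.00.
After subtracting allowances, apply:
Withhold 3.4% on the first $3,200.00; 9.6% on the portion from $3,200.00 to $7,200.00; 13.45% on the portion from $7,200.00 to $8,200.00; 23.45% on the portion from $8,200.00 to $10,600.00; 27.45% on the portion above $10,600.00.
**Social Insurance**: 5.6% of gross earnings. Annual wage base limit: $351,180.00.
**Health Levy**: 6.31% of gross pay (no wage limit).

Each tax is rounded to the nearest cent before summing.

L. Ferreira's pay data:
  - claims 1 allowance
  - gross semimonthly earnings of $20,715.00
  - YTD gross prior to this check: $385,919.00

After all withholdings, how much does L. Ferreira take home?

Wage Tax: taxable = $20,715.00 − 1×$552.00 = $20,163.00
  $1,190.10 + 27.45% × ($20,163.00 − $10,600.00) = $1,190.10 + 27.45% × $9,563.00 = $3,815.14
Social Insurance: YTD $385,919.00 ≥ cap $351,180.00 → $0.00
Health Levy: 6.31% × $20,715.00 = $1,307.12
Total withheld: $3,815.14 + $0.00 + $1,307.12 = $5,122.26
Net pay: $20,715.00 − $5,122.26 = $15,592.74

$15,592.74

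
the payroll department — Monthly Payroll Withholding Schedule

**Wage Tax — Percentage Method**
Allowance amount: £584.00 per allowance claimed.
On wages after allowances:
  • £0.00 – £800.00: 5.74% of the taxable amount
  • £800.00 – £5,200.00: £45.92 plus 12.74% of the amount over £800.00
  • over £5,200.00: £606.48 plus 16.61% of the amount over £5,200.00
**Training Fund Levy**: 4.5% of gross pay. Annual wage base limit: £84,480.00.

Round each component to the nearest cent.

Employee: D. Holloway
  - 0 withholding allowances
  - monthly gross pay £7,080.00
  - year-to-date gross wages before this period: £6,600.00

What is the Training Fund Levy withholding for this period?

£318.60

Training Fund Levy: 4.5% × £7,080.00 = £318.60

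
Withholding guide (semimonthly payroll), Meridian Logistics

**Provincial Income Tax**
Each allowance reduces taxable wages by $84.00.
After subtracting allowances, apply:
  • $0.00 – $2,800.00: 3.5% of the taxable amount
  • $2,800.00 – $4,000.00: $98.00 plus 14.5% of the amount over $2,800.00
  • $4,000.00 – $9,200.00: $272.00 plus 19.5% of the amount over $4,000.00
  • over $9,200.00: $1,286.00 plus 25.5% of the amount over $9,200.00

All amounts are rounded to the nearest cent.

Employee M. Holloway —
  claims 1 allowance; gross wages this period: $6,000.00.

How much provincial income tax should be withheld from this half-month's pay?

Provincial Income Tax: taxable = $6,000.00 − 1×$84.00 = $5,916.00
  $272.00 + 19.5% × ($5,916.00 − $4,000.00) = $272.00 + 19.5% × $1,916.00 = $645.62

$645.62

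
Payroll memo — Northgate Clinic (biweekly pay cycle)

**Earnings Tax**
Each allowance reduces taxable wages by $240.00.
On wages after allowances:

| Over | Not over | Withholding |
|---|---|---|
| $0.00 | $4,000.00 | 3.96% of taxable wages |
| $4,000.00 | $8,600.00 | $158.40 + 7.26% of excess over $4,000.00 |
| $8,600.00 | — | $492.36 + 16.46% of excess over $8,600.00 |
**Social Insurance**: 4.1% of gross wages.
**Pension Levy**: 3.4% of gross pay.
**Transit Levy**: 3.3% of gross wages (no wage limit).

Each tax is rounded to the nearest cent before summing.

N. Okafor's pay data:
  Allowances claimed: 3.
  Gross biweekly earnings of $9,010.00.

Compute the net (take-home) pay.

Earnings Tax: taxable = $9,010.00 − 3×$240.00 = $8,290.00
  $158.40 + 7.26% × ($8,290.00 − $4,000.00) = $158.40 + 7.26% × $4,290.00 = $469.85
Social Insurance: 4.1% × $9,010.00 = $369.41
Pension Levy: 3.4% × $9,010.00 = $306.34
Transit Levy: 3.3% × $9,010.00 = $297.33
Total withheld: $469.85 + $369.41 + $306.34 + $297.33 = $1,442.93
Net pay: $9,010.00 − $1,442.93 = $7,567.07

$7,567.07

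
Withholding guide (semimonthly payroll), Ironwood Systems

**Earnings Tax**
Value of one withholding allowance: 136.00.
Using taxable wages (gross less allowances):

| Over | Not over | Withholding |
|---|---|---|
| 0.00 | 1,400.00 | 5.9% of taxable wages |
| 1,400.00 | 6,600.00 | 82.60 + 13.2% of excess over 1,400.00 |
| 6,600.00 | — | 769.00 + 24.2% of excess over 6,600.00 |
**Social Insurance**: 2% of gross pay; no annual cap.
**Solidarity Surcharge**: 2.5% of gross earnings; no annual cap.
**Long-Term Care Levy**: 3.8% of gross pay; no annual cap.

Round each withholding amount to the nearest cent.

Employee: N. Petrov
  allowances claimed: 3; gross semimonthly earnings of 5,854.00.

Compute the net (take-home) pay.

4,751.45

Earnings Tax: taxable = 5,854.00 − 3×136.00 = 5,446.00
  82.60 + 13.2% × (5,446.00 − 1,400.00) = 82.60 + 13.2% × 4,046.00 = 616.67
Social Insurance: 2% × 5,854.00 = 117.08
Solidarity Surcharge: 2.5% × 5,854.00 = 146.35
Long-Term Care Levy: 3.8% × 5,854.00 = 222.45
Total withheld: 616.67 + 117.08 + 146.35 + 222.45 = 1,102.55
Net pay: 5,854.00 − 1,102.55 = 4,751.45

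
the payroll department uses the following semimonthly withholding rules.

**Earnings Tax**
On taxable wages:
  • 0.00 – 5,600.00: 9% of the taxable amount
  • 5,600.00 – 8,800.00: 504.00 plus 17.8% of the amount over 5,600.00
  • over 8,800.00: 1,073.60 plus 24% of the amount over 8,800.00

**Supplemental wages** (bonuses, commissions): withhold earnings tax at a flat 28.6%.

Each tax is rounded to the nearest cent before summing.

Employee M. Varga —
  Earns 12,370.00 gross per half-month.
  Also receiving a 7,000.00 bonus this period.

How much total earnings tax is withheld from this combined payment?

Earnings Tax: taxable = 12,370.00
  1,073.60 + 24% × (12,370.00 − 8,800.00) = 1,073.60 + 24% × 3,570.00 = 1,930.40
Supplemental (28.6% flat on bonus): 28.6% × 7,000.00 = 2,002.00
Total earnings tax: 1,930.40 + 2,002.00 = 3,932.40

3,932.40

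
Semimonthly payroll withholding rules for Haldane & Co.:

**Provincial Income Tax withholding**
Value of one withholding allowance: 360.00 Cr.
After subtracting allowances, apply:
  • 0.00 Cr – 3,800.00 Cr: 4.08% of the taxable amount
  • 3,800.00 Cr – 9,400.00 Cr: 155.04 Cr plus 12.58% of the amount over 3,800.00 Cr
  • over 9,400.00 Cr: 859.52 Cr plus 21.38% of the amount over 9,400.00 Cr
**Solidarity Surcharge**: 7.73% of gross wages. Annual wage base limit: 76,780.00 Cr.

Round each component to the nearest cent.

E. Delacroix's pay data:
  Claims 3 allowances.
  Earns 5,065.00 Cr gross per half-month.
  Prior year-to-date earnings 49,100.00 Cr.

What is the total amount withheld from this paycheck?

Provincial Income Tax: taxable = 5,065.00 Cr − 3×360.00 Cr = 3,985.00 Cr
  155.04 Cr + 12.58% × (3,985.00 Cr − 3,800.00 Cr) = 155.04 Cr + 12.58% × 185.00 Cr = 178.31 Cr
Solidarity Surcharge: 7.73% × 5,065.00 Cr = 391.52 Cr
Total: 178.31 Cr + 391.52 Cr = 569.83 Cr

569.83 Cr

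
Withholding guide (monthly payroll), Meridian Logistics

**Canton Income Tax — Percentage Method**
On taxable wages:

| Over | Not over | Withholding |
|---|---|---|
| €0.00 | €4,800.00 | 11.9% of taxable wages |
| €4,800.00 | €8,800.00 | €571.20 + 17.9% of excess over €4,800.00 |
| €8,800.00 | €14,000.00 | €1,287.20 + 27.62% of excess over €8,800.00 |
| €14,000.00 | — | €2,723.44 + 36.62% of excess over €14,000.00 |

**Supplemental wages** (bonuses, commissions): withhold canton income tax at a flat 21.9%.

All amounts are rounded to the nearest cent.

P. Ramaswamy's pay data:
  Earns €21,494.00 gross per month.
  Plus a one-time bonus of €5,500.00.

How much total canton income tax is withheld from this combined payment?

€6,672.24

Canton Income Tax: taxable = €21,494.00
  €2,723.44 + 36.62% × (€21,494.00 − €14,000.00) = €2,723.44 + 36.62% × €7,494.00 = €5,467.74
Supplemental (21.9% flat on bonus): 21.9% × €5,500.00 = €1,204.50
Total canton income tax: €5,467.74 + €1,204.50 = €6,672.24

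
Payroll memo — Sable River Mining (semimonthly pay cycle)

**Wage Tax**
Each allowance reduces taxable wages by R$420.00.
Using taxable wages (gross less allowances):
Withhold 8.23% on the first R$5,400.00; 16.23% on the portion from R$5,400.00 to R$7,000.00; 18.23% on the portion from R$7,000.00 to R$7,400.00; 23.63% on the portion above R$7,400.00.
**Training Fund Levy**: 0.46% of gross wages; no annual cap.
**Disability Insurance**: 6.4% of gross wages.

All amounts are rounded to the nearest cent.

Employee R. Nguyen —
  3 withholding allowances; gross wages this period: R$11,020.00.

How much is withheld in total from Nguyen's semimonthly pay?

R$2,090.66

Wage Tax: taxable = R$11,020.00 − 3×R$420.00 = R$9,760.00
  R$777.02 + 23.63% × (R$9,760.00 − R$7,400.00) = R$777.02 + 23.63% × R$2,360.00 = R$1,334.69
Training Fund Levy: 0.46% × R$11,020.00 = R$50.69
Disability Insurance: 6.4% × R$11,020.00 = R$705.28
Total: R$1,334.69 + R$50.69 + R$705.28 = R$2,090.66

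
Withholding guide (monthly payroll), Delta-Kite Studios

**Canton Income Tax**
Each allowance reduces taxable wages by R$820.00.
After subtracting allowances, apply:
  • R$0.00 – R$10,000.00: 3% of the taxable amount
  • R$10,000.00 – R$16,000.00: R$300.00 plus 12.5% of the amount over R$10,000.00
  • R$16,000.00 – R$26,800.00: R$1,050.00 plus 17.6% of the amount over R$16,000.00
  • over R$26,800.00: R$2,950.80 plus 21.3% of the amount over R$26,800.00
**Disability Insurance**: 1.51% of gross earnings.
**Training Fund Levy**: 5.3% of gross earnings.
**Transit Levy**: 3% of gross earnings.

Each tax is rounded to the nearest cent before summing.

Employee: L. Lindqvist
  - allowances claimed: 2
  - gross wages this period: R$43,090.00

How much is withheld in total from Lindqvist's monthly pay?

R$10,298.38

Canton Income Tax: taxable = R$43,090.00 − 2×R$820.00 = R$41,450.00
  R$2,950.80 + 21.3% × (R$41,450.00 − R$26,800.00) = R$2,950.80 + 21.3% × R$14,650.00 = R$6,071.25
Disability Insurance: 1.51% × R$43,090.00 = R$650.66
Training Fund Levy: 5.3% × R$43,090.00 = R$2,283.77
Transit Levy: 3% × R$43,090.00 = R$1,292.70
Total: R$6,071.25 + R$650.66 + R$2,283.77 + R$1,292.70 = R$10,298.38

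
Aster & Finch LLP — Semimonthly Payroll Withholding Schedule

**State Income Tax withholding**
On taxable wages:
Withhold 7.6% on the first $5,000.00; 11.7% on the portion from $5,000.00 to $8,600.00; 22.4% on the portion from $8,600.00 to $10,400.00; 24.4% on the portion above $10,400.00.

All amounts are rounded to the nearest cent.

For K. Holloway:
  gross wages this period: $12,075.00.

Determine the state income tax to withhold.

$1,613.10

State Income Tax: taxable = $12,075.00
  $1,204.40 + 24.4% × ($12,075.00 − $10,400.00) = $1,204.40 + 24.4% × $1,675.00 = $1,613.10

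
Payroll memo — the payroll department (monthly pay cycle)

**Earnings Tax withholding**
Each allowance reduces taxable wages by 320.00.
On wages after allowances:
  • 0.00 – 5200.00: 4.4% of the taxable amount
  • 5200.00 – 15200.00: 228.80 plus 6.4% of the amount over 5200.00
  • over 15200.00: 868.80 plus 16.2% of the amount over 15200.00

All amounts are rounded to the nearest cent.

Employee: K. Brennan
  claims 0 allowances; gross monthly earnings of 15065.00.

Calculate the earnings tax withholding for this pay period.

860.16

Earnings Tax: taxable = 15065.00
  228.80 + 6.4% × (15065.00 − 5200.00) = 228.80 + 6.4% × 9865.00 = 860.16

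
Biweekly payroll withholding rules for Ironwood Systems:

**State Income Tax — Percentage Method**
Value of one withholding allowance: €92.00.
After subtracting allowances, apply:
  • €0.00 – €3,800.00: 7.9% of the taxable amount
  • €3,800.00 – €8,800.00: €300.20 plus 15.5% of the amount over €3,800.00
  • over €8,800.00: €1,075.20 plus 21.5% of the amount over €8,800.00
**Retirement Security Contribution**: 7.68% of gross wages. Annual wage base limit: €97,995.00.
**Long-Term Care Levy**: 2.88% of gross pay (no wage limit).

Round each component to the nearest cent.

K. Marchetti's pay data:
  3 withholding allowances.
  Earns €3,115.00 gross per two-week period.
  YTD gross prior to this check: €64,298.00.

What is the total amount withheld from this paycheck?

State Income Tax: taxable = €3,115.00 − 3×€92.00 = €2,839.00
  7.9% × €2,839.00 = €224.28
Retirement Security Contribution: 7.68% × €3,115.00 = €239.23
Long-Term Care Levy: 2.88% × €3,115.00 = €89.71
Total: €224.28 + €239.23 + €89.71 = €553.22

€553.22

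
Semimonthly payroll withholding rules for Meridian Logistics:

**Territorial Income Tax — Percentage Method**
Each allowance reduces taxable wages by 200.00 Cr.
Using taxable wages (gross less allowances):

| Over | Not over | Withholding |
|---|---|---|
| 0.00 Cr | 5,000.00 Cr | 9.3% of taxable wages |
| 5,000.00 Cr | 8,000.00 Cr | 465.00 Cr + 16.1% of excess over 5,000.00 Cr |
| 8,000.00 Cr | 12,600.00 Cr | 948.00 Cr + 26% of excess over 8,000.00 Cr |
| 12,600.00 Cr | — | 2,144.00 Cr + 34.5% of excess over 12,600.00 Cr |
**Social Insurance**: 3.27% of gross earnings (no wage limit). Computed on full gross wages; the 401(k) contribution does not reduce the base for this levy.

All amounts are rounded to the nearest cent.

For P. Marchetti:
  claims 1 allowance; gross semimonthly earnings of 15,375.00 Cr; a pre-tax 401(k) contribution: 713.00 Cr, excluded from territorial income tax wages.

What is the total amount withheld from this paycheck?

Territorial Income Tax: taxable = 15,375.00 Cr − 713.00 Cr − 1×200.00 Cr = 14,462.00 Cr
  2,144.00 Cr + 34.5% × (14,462.00 Cr − 12,600.00 Cr) = 2,144.00 Cr + 34.5% × 1,862.00 Cr = 2,786.39 Cr
Social Insurance: 3.27% × 15,375.00 Cr = 502.76 Cr
Total: 2,786.39 Cr + 502.76 Cr = 3,289.15 Cr

3,289.15 Cr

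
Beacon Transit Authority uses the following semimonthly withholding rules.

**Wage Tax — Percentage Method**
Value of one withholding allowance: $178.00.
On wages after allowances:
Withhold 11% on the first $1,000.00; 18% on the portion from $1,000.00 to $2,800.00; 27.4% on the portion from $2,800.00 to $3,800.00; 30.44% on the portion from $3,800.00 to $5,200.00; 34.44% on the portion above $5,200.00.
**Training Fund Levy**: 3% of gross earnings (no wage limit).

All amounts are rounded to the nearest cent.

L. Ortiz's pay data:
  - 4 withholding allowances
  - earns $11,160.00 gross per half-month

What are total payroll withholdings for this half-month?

Wage Tax: taxable = $11,160.00 − 4×$178.00 = $10,448.00
  $1,134.16 + 34.44% × ($10,448.00 − $5,200.00) = $1,134.16 + 34.44% × $5,248.00 = $2,941.57
Training Fund Levy: 3% × $11,160.00 = $334.80
Total: $2,941.57 + $334.80 = $3,276.37

$3,276.37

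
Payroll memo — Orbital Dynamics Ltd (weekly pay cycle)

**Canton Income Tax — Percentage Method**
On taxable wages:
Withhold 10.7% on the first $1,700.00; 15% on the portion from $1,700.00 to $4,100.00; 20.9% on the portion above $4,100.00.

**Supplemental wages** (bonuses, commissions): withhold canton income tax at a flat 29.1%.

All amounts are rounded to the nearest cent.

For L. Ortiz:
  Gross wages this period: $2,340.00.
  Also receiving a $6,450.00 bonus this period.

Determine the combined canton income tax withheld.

$2,154.85

Canton Income Tax: taxable = $2,340.00
  $181.90 + 15% × ($2,340.00 − $1,700.00) = $181.90 + 15% × $640.00 = $277.90
Supplemental (29.1% flat on bonus): 29.1% × $6,450.00 = $1,876.95
Total canton income tax: $277.90 + $1,876.95 = $2,154.85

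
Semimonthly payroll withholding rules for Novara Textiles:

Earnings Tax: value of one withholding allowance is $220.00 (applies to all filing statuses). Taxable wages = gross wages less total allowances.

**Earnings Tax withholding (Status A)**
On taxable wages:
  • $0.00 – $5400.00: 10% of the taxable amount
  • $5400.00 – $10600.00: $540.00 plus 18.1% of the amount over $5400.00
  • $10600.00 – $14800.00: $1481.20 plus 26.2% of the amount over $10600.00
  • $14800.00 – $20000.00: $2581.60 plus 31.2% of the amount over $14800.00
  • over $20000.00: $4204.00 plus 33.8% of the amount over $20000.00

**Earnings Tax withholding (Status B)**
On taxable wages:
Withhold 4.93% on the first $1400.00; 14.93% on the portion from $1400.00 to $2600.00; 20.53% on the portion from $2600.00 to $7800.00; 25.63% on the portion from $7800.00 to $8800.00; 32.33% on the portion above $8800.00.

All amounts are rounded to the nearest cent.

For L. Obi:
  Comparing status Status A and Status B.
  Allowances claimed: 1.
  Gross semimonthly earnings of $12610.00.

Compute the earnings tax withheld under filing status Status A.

$1950.18

Earnings Tax (Status A): taxable = $12610.00 − 1×$220.00 = $12390.00
  $1481.20 + 26.2% × ($12390.00 − $10600.00) = $1481.20 + 26.2% × $1790.00 = $1950.18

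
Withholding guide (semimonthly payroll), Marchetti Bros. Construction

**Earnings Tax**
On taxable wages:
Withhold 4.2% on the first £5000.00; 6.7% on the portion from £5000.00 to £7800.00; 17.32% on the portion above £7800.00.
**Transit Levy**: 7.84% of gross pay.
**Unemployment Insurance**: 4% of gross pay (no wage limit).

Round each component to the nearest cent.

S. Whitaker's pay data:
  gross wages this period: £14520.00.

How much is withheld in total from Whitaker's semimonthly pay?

£3280.67

Earnings Tax: taxable = £14520.00
  £397.60 + 17.32% × (£14520.00 − £7800.00) = £397.60 + 17.32% × £6720.00 = £1561.50
Transit Levy: 7.84% × £14520.00 = £1138.37
Unemployment Insurance: 4% × £14520.00 = £580.80
Total: £1561.50 + £1138.37 + £580.80 = £3280.67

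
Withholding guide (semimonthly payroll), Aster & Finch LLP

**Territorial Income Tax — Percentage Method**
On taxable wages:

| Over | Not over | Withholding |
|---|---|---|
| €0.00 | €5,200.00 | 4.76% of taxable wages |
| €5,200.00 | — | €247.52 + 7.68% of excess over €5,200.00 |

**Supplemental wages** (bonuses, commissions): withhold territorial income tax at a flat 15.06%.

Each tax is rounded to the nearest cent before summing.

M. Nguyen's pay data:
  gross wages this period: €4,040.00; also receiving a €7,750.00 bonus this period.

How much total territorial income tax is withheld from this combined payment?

Territorial Income Tax: taxable = €4,040.00
  4.76% × €4,040.00 = €192.30
Supplemental (15.06% flat on bonus): 15.06% × €7,750.00 = €1,167.15
Total territorial income tax: €192.30 + €1,167.15 = €1,359.45

€1,359.45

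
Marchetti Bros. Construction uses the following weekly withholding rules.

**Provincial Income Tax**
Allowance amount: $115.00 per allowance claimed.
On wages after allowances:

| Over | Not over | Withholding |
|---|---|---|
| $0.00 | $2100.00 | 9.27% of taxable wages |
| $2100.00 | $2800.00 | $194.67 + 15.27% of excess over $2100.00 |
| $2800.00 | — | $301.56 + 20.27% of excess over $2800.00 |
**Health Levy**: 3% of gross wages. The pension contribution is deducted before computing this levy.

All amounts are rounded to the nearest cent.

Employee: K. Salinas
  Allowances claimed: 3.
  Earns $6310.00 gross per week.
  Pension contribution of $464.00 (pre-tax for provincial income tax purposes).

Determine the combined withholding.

Provincial Income Tax: taxable = $6310.00 − $464.00 − 3×$115.00 = $5501.00
  $301.56 + 20.27% × ($5501.00 − $2800.00) = $301.56 + 20.27% × $2701.00 = $849.05
Health Levy: 3% × $5846.00 = $175.38
Total: $849.05 + $175.38 = $1024.43

$1024.43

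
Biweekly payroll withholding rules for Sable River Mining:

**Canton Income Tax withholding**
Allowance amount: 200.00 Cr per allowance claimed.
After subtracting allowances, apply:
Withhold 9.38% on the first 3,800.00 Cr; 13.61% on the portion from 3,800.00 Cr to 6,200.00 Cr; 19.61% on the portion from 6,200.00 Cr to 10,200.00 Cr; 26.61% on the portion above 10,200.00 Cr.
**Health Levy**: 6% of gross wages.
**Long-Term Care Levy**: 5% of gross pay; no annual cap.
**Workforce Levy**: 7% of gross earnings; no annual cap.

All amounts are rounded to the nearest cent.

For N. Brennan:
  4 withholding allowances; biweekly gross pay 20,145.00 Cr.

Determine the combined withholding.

7,527.06 Cr

Canton Income Tax: taxable = 20,145.00 Cr − 4×200.00 Cr = 19,345.00 Cr
  1,467.48 Cr + 26.61% × (19,345.00 Cr − 10,200.00 Cr) = 1,467.48 Cr + 26.61% × 9,145.00 Cr = 3,900.96 Cr
Health Levy: 6% × 20,145.00 Cr = 1,208.70 Cr
Long-Term Care Levy: 5% × 20,145.00 Cr = 1,007.25 Cr
Workforce Levy: 7% × 20,145.00 Cr = 1,410.15 Cr
Total: 3,900.96 Cr + 1,208.70 Cr + 1,007.25 Cr + 1,410.15 Cr = 7,527.06 Cr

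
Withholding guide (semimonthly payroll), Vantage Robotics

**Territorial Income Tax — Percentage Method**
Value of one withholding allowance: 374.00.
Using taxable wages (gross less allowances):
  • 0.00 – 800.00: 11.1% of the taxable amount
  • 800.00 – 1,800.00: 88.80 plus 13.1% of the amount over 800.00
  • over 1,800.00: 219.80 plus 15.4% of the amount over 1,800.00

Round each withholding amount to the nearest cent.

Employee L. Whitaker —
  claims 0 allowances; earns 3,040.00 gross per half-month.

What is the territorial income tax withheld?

Territorial Income Tax: taxable = 3,040.00
  219.80 + 15.4% × (3,040.00 − 1,800.00) = 219.80 + 15.4% × 1,240.00 = 410.76

410.76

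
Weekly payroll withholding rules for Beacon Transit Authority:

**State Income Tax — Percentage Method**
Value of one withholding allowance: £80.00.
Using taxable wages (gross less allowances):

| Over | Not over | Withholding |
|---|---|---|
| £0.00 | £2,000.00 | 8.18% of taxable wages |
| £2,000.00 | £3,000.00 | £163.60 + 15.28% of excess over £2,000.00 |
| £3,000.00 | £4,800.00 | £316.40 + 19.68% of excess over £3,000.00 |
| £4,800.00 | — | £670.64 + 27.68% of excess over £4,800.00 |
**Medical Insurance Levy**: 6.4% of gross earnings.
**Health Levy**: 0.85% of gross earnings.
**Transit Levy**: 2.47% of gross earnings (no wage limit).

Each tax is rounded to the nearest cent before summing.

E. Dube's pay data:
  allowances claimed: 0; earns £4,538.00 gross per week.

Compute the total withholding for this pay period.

State Income Tax: taxable = £4,538.00
  £316.40 + 19.68% × (£4,538.00 − £3,000.00) = £316.40 + 19.68% × £1,538.00 = £619.08
Medical Insurance Levy: 6.4% × £4,538.00 = £290.43
Health Levy: 0.85% × £4,538.00 = £38.57
Transit Levy: 2.47% × £4,538.00 = £112.09
Total: £619.08 + £290.43 + £38.57 + £112.09 = £1,060.17

£1,060.17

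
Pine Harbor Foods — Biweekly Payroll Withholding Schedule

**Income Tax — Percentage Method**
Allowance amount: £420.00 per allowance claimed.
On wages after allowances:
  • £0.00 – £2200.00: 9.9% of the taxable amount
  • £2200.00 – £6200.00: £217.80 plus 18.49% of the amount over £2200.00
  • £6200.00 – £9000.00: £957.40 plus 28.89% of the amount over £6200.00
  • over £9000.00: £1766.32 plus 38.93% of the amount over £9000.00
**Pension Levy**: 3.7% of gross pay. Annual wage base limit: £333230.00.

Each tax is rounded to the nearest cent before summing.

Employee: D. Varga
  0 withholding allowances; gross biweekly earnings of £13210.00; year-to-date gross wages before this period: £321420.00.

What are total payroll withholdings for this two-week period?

£3842.24

Income Tax: taxable = £13210.00
  £1766.32 + 38.93% × (£13210.00 − £9000.00) = £1766.32 + 38.93% × £4210.00 = £3405.27
Pension Levy: cap £333230.00 − YTD £321420.00 = £11810.00 subject; 3.7% × £11810.00 = £436.97
Total: £3405.27 + £436.97 = £3842.24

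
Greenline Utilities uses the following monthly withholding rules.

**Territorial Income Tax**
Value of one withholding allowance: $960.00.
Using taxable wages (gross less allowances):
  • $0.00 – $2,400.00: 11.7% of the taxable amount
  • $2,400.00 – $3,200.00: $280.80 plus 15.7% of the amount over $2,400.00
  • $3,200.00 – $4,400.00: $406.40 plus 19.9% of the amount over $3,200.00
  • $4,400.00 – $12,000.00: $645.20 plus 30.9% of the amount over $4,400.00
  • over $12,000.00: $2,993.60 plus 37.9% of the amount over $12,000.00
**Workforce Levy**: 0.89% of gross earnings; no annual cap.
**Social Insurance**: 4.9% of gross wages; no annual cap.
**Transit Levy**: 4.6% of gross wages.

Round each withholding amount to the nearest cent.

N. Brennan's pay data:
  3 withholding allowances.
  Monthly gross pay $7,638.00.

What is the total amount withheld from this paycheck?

Territorial Income Tax: taxable = $7,638.00 − 3×$960.00 = $4,758.00
  $645.20 + 30.9% × ($4,758.00 − $4,400.00) = $645.20 + 30.9% × $358.00 = $755.82
Workforce Levy: 0.89% × $7,638.00 = $67.98
Social Insurance: 4.9% × $7,638.00 = $374.26
Transit Levy: 4.6% × $7,638.00 = $351.35
Total: $755.82 + $67.98 + $374.26 + $351.35 = $1,549.41

$1,549.41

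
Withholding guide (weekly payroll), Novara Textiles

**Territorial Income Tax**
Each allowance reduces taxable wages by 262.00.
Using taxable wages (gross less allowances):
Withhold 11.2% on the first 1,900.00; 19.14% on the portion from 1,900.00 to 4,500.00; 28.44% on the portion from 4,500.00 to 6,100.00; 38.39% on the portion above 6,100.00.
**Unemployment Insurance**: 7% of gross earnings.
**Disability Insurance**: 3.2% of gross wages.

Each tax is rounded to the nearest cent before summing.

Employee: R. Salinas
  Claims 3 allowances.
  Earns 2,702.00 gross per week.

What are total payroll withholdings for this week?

491.46

Territorial Income Tax: taxable = 2,702.00 − 3×262.00 = 1,916.00
  212.80 + 19.14% × (1,916.00 − 1,900.00) = 212.80 + 19.14% × 16.00 = 215.86
Unemployment Insurance: 7% × 2,702.00 = 189.14
Disability Insurance: 3.2% × 2,702.00 = 86.46
Total: 215.86 + 189.14 + 86.46 = 491.46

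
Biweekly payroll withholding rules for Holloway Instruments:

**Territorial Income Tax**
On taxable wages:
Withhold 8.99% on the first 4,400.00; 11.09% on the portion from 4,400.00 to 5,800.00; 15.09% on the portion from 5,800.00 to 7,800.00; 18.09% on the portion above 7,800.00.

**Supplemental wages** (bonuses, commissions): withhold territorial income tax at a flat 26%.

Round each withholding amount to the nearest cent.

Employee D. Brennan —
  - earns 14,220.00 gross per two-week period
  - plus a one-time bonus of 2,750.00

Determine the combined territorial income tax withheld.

2,729.00

Territorial Income Tax: taxable = 14,220.00
  852.62 + 18.09% × (14,220.00 − 7,800.00) = 852.62 + 18.09% × 6,420.00 = 2,014.00
Supplemental (26% flat on bonus): 26% × 2,750.00 = 715.00
Total territorial income tax: 2,014.00 + 715.00 = 2,729.00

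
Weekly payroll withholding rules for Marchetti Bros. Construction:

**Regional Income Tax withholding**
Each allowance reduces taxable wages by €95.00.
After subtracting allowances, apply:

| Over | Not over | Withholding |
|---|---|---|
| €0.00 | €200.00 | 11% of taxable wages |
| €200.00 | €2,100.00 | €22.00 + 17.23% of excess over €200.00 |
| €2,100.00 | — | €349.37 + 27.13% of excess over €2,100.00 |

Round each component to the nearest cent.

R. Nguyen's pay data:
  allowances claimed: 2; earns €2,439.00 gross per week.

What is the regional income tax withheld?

€389.79

Regional Income Tax: taxable = €2,439.00 − 2×€95.00 = €2,249.00
  €349.37 + 27.13% × (€2,249.00 − €2,100.00) = €349.37 + 27.13% × €149.00 = €389.79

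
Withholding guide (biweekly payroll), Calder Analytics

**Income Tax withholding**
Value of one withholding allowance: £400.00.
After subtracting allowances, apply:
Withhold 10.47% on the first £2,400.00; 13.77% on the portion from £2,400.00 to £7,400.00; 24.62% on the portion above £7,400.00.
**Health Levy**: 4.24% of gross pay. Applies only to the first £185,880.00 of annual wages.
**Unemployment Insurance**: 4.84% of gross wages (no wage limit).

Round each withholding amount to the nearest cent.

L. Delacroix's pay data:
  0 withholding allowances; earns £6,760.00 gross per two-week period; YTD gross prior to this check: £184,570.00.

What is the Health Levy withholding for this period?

£55.54

Health Levy: cap £185,880.00 − YTD £184,570.00 = £1,310.00 subject; 4.24% × £1,310.00 = £55.54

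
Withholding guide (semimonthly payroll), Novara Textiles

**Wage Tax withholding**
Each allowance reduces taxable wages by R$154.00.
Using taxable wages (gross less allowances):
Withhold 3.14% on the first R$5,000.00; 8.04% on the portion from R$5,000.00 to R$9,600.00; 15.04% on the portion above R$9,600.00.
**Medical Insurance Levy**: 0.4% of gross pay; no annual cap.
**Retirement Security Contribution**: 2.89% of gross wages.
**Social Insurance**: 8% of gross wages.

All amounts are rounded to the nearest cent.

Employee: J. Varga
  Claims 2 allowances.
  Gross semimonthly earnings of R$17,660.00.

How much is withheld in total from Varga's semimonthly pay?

R$3,686.55

Wage Tax: taxable = R$17,660.00 − 2×R$154.00 = R$17,352.00
  R$526.84 + 15.04% × (R$17,352.00 − R$9,600.00) = R$526.84 + 15.04% × R$7,752.00 = R$1,692.74
Medical Insurance Levy: 0.4% × R$17,660.00 = R$70.64
Retirement Security Contribution: 2.89% × R$17,660.00 = R$510.37
Social Insurance: 8% × R$17,660.00 = R$1,412.80
Total: R$1,692.74 + R$70.64 + R$510.37 + R$1,412.80 = R$3,686.55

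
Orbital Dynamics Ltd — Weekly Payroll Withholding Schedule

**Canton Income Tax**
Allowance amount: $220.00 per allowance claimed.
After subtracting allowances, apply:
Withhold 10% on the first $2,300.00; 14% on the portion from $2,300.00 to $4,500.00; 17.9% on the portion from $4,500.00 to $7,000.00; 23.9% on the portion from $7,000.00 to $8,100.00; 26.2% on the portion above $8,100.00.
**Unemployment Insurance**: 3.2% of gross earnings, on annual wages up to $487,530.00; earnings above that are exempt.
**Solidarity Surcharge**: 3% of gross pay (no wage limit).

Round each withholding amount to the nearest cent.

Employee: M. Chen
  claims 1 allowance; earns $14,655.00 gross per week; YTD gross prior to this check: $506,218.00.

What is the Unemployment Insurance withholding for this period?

$0.00

Unemployment Insurance: YTD $506,218.00 ≥ cap $487,530.00 → $0.00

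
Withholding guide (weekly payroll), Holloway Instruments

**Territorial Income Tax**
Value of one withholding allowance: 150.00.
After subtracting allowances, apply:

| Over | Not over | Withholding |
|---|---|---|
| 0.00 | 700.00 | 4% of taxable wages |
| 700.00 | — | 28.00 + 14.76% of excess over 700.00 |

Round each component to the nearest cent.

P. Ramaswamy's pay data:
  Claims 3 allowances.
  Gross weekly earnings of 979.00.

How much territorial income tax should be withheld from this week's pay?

Territorial Income Tax: taxable = 979.00 − 3×150.00 = 529.00
  4% × 529.00 = 21.16

21.16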